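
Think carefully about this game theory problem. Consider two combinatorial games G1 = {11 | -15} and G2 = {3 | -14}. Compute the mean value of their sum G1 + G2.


G1 = {11 | -15}, G2 = {3 | -14}
Each is a switch {a | b} with numbers a > b; its mean value is (a + b)/2, and mean value is additive over game sums: m(G1 + G2) = m(G1) + m(G2).
Mean of G1 = (11 + (-15))/2 = -4/2 = -2
Mean of G2 = (3 + (-14))/2 = -11/2 = -11/2
Mean of G1 + G2 = -2 + -11/2 = -15/2

-15/2


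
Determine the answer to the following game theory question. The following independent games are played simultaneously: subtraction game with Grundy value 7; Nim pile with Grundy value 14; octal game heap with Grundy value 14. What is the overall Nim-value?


By the Sprague-Grundy theorem, the Grundy value of a sum of games is the XOR of individual Grundy values.
subtraction game: Grundy value = 7. Running XOR: 0 XOR 7 = 7
Nim pile: Grundy value = 14. Running XOR: 7 XOR 14 = 9
octal game heap: Grundy value = 14. Running XOR: 9 XOR 14 = 7
The combined Grundy value is 7.

7


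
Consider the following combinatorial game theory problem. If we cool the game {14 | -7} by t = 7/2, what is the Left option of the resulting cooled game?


Original game: {14 | -7} (a switch {a | b} with a > b).
Cooling by t (for t below the temperature (a - b)/2 = 21/2) taxes each move by t: {a | b} cooled by t is {a - t | b + t}.
Cooling amount: t = 7/2
Cooled Left option: 14 - 7/2 = 21/2
Cooled Right option: -7 + 7/2 = -7/2
Cooled game: {21/2 | -7/2}
Left option = 21/2

21/2


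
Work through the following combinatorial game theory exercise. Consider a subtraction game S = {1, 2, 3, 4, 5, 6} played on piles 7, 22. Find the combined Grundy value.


Subtraction set: {1, 2, 3, 4, 5, 6}
For this subtraction set, G(n) = n mod 7 (period = max + 1 = 7).
Pile 1 (size 7): G(7) = 7 mod 7 = 0
Pile 2 (size 22): G(22) = 22 mod 7 = 1
Total Grundy value = XOR of all: 0 XOR 1 = 1

1


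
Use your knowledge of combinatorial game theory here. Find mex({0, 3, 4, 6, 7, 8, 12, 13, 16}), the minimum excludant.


Set = {0, 3, 4, 6, 7, 8, 12, 13, 16}
0 is in the set.
1 is NOT in the set. This is the mex.
mex = 1

1


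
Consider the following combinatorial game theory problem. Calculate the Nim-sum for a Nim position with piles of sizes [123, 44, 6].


We need the XOR (exclusive or) of all pile sizes.
After XOR-ing pile 1 (size 123): 0 XOR 123 = 123
After XOR-ing pile 2 (size 44): 123 XOR 44 = 87
After XOR-ing pile 3 (size 6): 87 XOR 6 = 81
The Nim-value of this position is 81.

81


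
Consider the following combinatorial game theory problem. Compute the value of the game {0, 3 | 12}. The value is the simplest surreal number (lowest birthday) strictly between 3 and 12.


Left options: {0, 3}, max = 3
Right options: {12}, min = 12
All options are numbers and max(Left) < min(Right), so by the simplicity theorem the value is the simplest (earliest-born) number strictly between 3 and 12.
Integers 4 through 11 all lie strictly between 3 and 12.
Among integers, the simplest (lowest birthday = smallest |n|; 0 is born on day 0, +-n on day n) is 4.
No non-integer in the interval can be simpler: if x is a non-integer in the interval, then floor(x) or ceil(x) also lies in the interval (the interval contains an integer), and both are proper prefixes of x's sign expansion, i.e. born earlier. So the game value is 4.
Game value = 4

4


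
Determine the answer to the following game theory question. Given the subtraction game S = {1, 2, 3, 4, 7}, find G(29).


The subtraction set is S = {1, 2, 3, 4, 7}.
G(k) = mex{ G(k - s) : s in S, s <= k }. We compute iteratively: G(0) = 0.
G(1) = mex({0}) = 1
G(2) = mex({0, 1}) = 2
G(3) = mex({0, 1, 2}) = 3
G(4) = mex({0, 1, 2, 3}) = 4
G(5) = mex({1, 2, 3, 4}) = 0
G(6) = mex({0, 2, 3, 4}) = 1
G(7) = mex({0, 1, 3, 4}) = 2
G(8) = mex({0, 1, 2, 4}) = 3
G(9) = mex({0, 1, 2, 3}) = 4
G(10) = mex({1, 2, 3, 4}) = 0
G(11) = mex({0, 2, 3, 4}) = 1
Observe that G(5)..G(11) = 0, 1, 2, 3, 4, 0, 1 repeats G(0)..G(6) = 0, 1, 2, 3, 4, 0, 1.
For k >= max(S) = 7, G(k) is determined by the previous 7 values G(k-7)..G(k-1); a window of 7 consecutive values has recurred shifted by 5, so by induction G(k + 5) = G(k) for all k >= 0: the sequence is periodic from the start with period 5.
One period: G(0..4) = 0, 1, 2, 3, 4.
29 mod 5 = 4, so G(29) = G(4) = 4.

4


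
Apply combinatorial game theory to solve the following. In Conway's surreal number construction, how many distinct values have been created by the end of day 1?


Day 0: {|} = 0 is born. Count = 1.
Day n: the number of surreal numbers born by day n is 2^(n+1) - 1.
By day 0: 2^1 - 1 = 1
By day 1: 2^2 - 1 = 3
By day 1: 3 surreal numbers.

3


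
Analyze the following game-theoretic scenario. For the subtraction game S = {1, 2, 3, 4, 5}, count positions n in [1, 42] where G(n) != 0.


Subtraction set S = {1, 2, 3, 4, 5}, so G(n) = n mod 6.
G(n) = 0 when n is a multiple of 6.
Multiples of 6 in [1, 42]: 7
N-positions (nonzero Grundy) = 42 - 7 = 35

35


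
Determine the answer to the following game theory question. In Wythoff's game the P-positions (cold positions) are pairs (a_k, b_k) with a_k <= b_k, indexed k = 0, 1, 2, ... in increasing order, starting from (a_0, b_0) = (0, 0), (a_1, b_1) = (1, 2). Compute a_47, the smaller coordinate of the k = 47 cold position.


By Wythoff's theorem, a_k = floor(k * phi) and b_k = floor(k * phi^2) = a_k + k, where phi = (1 + sqrt(5))/2 is the golden ratio.
phi = (1 + sqrt(5))/2 = 1.618034
k = 47
k * phi = 47 * 1.618034 = 76.047597
a_47 = floor(k * phi) = 76

76


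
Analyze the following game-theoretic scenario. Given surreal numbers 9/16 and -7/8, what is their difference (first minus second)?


x = 9/16, y = -7/8
Converting to common denominator: 16
x = 9/16, y = -14/16
x - y = 9/16 - -7/8 = 23/16

23/16


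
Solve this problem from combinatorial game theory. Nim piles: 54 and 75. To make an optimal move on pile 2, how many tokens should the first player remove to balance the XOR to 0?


Piles: 54 and 75
Current XOR: 54 XOR 75 = 125 (non-zero, so this is an N-position).
To make the XOR zero, we need to find a move that balances the piles.
For pile 2 (size 75): target = 75 XOR 125 = 54
We reduce pile 2 from 75 to 54.
Tokens removed: 75 - 54 = 21
Verification: 54 XOR 54 = 0

21


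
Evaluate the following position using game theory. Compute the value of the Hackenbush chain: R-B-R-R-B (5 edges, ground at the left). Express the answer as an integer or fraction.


Edges (from ground): R-B-R-R-B
By Berlekamp's sign-expansion rule, a Blue-Red Hackenbush stalk has the value of the surreal number whose sign sequence is the edge sequence with B -> + and R -> -.
Sign sequence: -+--+
Trace the sign expansion in the surreal number tree, starting from 0:
Edge 1: R (sign -) -> bounds (-inf, 0), value = -1
Edge 2: B (sign +) -> bounds (-1, 0), value = -1/2
Edge 3: R (sign -) -> bounds (-1, -1/2), value = -3/4
Edge 4: R (sign -) -> bounds (-1, -3/4), value = -7/8
Edge 5: B (sign +) -> bounds (-7/8, -3/4), value = -13/16
Game value = -13/16

-13/16


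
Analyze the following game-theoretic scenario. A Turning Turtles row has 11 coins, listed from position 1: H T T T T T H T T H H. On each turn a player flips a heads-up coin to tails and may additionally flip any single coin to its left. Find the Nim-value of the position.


Coins: H T T T T T H T T H H
Key fact: a single head at position k behaves exactly like a Nim heap of size k (turning it to T and optionally flipping a coin at j < k corresponds to moving the heap from k to j, or to 0), and heads combine as a disjunctive sum (two heads at the same place would cancel, matching j XOR j = 0). So the Nim-value is the XOR of the 1-indexed positions of the heads.
Face-up positions (1-indexed): [1, 7, 10, 11]
XOR 0 with 1: 0 XOR 1 = 1
XOR 1 with 7: 1 XOR 7 = 6
XOR 6 with 10: 6 XOR 10 = 12
XOR 12 with 11: 12 XOR 11 = 7
Nim-value = 7

7


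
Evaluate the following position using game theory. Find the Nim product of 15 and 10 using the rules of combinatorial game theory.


Nim multiplication is bilinear over XOR: (u XOR v) * w = (u*w) XOR (v*w).
So we split each operand into its bit components and XOR the pairwise Nim products.
15 = 1 + 2 + 4 + 8 (as XOR of powers of 2).
10 = 2 + 8 (as XOR of powers of 2).
Using the standard Nim-product table on single bits:
  2*2 = 3,   2*4 = 8,   2*8 = 12,
  4*4 = 6,   4*8 = 11,  8*8 = 13,
and  1*x = x (identity), k*l = l*k (commutative).
Pairwise Nim products:
  1 * 2 = 2
  1 * 8 = 8
  2 * 2 = 3
  2 * 8 = 12
  4 * 2 = 8
  4 * 8 = 11
  8 * 2 = 12
  8 * 8 = 13
XOR them: 2 XOR 8 XOR 3 XOR 12 XOR 8 XOR 11 XOR 12 XOR 13 = 7.
Result: 15 * 10 = 7 (in Nim).

7


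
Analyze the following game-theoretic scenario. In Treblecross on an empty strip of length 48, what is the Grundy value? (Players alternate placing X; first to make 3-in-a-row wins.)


Treblecross: place X on empty cells; 3-in-a-row wins.
Playing within two cells of an existing X lets the opponent win at once, so sensible play treats the cells i-2..i+2 around each X as dead. The player left with no safe cell loses, so this is a normal-play take-away game on strips of safe cells.
Placing X at cell i (0-indexed) of a strip of k safe cells leaves independent strips of sizes max(0, i-2) and max(0, k-i-3). Hence G(k) = mex{ G(max(0,i-2)) XOR G(max(0,k-i-3)) : 0 <= i < k }, with G(0) = 0.
G(1): splits (0,0):0^0=0 -> mex({0}) = 1
G(2): splits (0,0):0^0=0 -> mex({0}) = 1
G(3): splits (0,0):0^0=0 -> mex({0}) = 1
G(4): splits (0,1):0^1=1 (0,0):0^0=0 -> mex({0, 1}) = 2
G(5): splits (0,2):0^1=1 (0,1):0^1=1 (0,0):0^0=0 -> mex({0, 1}) = 2
G(6) = mex({1}) = 0
G(7) = mex({0, 1, 2}) = 3
G(8) = mex({0, 1, 2}) = 3
G(9) = mex({0, 2}) = 1
G(10) = mex({0, 2, 3}) = 1
G(11) = mex({0, 3}) = 1
G(12) = mex({1, 3}) = 0
G(13) = mex({0, 1, 2, 3}) = 4
G(14) = mex({0, 1, 2}) = 3
G(15) = mex({0, 1, 2}) = 3
G(16) = mex({0, 1, 2, 4}) = 3
G(17) = mex({0, 1, 3, 4}) = 2
G(18) = mex({0, 1, 3, 4}) = 2
G(19) = mex({0, 1, 3, 5}) = 2
G(20) = mex({0, 1, 2, 3, 5}) = 4
G(21) = mex({0, 1, 2, 3, 5}) = 4
G(22) = mex({1, 2, 6}) = 0
G(23) = mex({0, 1, 2, 3, 4, 6}) = 5
G(24) = mex({0, 1, 2, 3, 4}) = 5
G(25) = mex({0, 1, 3, 4, 7}) = 2
G(26) = mex({0, 1, 3, 4, 5, 7}) = 2
G(27) = mex({0, 1, 3, 5}) = 2
G(28) = mex({0, 1, 2, 5}) = 3
G(29) = mex({0, 1, 2, 4, 5, 6}) = 3
G(30) = mex({1, 2, 4, 6}) = 0
G(31) = mex({0, 1, 2, 3, 4, 6}) = 5
G(32) = mex({1, 2, 3, 4, 7}) = 0
G(33) = mex({0, 3, 7}) = 1
G(34) = mex({0, 2, 3, 5, 7}) = 1
G(35) = mex({0, 2, 3, 5, 6}) = 1
G(36) = mex({0, 1, 2, 5, 6}) = 3
G(37) = mex({0, 1, 2, 4, 5, 6}) = 3
G(38) = mex({0, 1, 2, 4}) = 3
G(39) = mex({0, 1, 2, 3, 4, 7}) = 5
G(40) = mex({0, 1, 2, 3, 4, 5, 7}) = 6
G(41) = mex({0, 1, 2, 3, 5, 7}) = 4
G(42) = mex({0, 1, 2, 3, 5, 6, 7}) = 4
G(43) = mex({0, 2, 3, 5, 6}) = 1
G(44) = mex({1, 2, 3, 4, 5, 6}) = 0
G(45) = mex({0, 1, 2, 3, 4, 6, 7}) = 5
G(46) = mex({0, 1, 2, 3, 4, 7}) = 5
G(47) = mex({0, 1, 2, 3, 4, 5, 7}) = 6
G(48) = mex({0, 1, 2, 3, 4, 5, 7}) = 6
Therefore G(48) = 6.

6


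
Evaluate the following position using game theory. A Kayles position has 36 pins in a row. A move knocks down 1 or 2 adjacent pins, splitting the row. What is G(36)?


Kayles: a move removes 1 or 2 adjacent pins from a contiguous row.
Removing pins from a row of k leaves two independent rows (a, b) with a + b = k - 1 (one pin) or a + b = k - 2 (two pins); an end removal gives a = 0.
By Sprague-Grundy, G(k) = mex{ G(a) XOR G(b) } over all these splits. G(0) = 0.
G(1): splits (0,0):0^0=0 -> mex({0}) = 1
G(2): splits (0,1):0^1=1 (0,0):0^0=0 -> mex({0, 1}) = 2
G(3): splits (0,2):0^2=2 (1,1):1^1=0 (0,1):0^1=1 -> mex({0, 1, 2}) = 3
G(4): splits (0,3):0^3=3 (1,2):1^2=3 (0,2):0^2=2 (1,1):1^1=0 -> mex({0, 2, 3}) = 1
G(5): splits (0,4):0^1=1 (1,3):1^3=2 (2,2):2^2=0 (0,3):0^3=3 (1,2):1^2=3 -> mex({0, 1, 2, 3}) = 4
G(6) = mex({0, 1, 2, 4}) = 3
G(7) = mex({0, 1, 3, 4, 5}) = 2
G(8) = mex({0, 2, 3, 5, 6}) = 1
G(9) = mex({0, 1, 2, 3, 6, 7}) = 4
G(10) = mex({0, 1, 3, 4, 5, 7}) = 2
G(11) = mex({0, 1, 2, 3, 4, 5}) = 6
G(12) = mex({0, 1, 2, 3, 5, 6, 7}) = 4
G(13) = mex({0, 2, 3, 4, 6, 7}) = 1
G(14) = mex({0, 1, 4, 5, 6, 7}) = 2
G(15) = mex({0, 1, 2, 3, 4, 5, 6}) = 7
G(16) = mex({0, 2, 3, 5, 6, 7}) = 1
G(17) = mex({0, 1, 2, 3, 5, 6, 7}) = 4
G(18) = mex({0, 1, 2, 4, 5, 6}) = 3
G(19) = mex({0, 1, 3, 4, 5, 7}) = 2
G(20) = mex({0, 2, 3, 4, 5, 6, 7}) = 1
G(21) = mex({0, 1, 2, 3, 5, 6, 7}) = 4
G(22) = mex({0, 1, 2, 3, 4, 5, 7}) = 6
G(23) = mex({0, 1, 2, 3, 4, 5, 6}) = 7
G(24) = mex({0, 1, 2, 3, 5, 6, 7}) = 4
G(25) = mex({0, 2, 3, 4, 6, 7}) = 1
G(26) = mex({0, 1, 3, 4, 5, 6, 7}) = 2
G(27) = mex({0, 1, 2, 3, 4, 5, 6, 7}) = 8
G(28) = mex({0, 1, 2, 3, 4, 6, 7, 8}) = 5
G(29) = mex({0, 1, 2, 3, 5, 6, 7, 8, 9}) = 4
G(30) = mex({0, 1, 2, 3, 4, 5, 6, 9, 10}) = 7
G(31) = mex({0, 1, 3, 4, 5, 7, 10, 11}) = 2
G(32) = mex({0, 2, 3, 4, 5, 6, 7, 9, 11}) = 1
G(33) = mex({0, 1, 2, 3, 4, 5, 6, 7, 9, 12}) = 8
G(34) = mex({0, 1, 2, 3, 4, 5, 7, 8, 11, 12}) = 6
G(35) = mex({0, 1, 2, 3, 4, 5, 6, 8, 9, 10, 11}) = 7
G(36) = mex({0, 1, 2, 3, 5, 6, 7, 9, 10}) = 4
Therefore G(36) = 4.

4


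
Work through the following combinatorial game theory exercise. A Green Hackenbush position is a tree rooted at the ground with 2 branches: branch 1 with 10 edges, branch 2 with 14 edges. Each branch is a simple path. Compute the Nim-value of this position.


The tree has 2 branches from the ground vertex.
In Green Hackenbush, the Nim-value of a simple path of length k is k.
Branch 1: length 10, Nim-value = 10
Branch 2: length 14, Nim-value = 14
Total Nim-value = XOR of all branch values:
0 XOR 10 = 10
10 XOR 14 = 4
Nim-value of the tree = 4

4


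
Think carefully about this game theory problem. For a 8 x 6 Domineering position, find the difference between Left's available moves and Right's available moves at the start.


Board is 8 x 6 (rows x cols).
Left (vertical) placements: (rows-1) * cols = 7 * 6 = 42
Right (horizontal) placements: rows * (cols-1) = 8 * 5 = 40
Advantage = Left - Right = 42 - 40 = 2

2


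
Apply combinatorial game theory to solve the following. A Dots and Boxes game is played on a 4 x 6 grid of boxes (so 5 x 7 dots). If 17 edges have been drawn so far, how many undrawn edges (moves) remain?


Grid: 4 x 6 boxes, i.e. 5 rows and 7 columns of dots.
Horizontal edges: (rows + 1) * cols = 5 * 6 = 30
Vertical edges: rows * (cols + 1) = 4 * 7 = 28
Total edges: 30 + 28 = 58
Edges drawn: 17
Remaining: 58 - 17 = 41

41


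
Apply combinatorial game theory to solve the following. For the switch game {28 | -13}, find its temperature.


The game is {28 | -13}, a switch {a | b} with numbers a > b.
Cooling {a | b} by t gives {a - t | b + t}, which stops being hot when a - t = b + t, i.e. at t = (a - b)/2. So the temperature of a switch is (a - b)/2.
Temperature = (Left option - Right option) / 2
= (28 - (-13)) / 2
= 41 / 2
= 41/2

41/2


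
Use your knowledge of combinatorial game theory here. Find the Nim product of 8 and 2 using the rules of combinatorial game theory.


Nim multiplication is bilinear over XOR: (u XOR v) * w = (u*w) XOR (v*w).
So we split each operand into its bit components and XOR the pairwise Nim products.
8 = 8 (as XOR of powers of 2).
2 = 2 (as XOR of powers of 2).
Using the standard Nim-product table on single bits:
  2*2 = 3,   2*4 = 8,   2*8 = 12,
  4*4 = 6,   4*8 = 11,  8*8 = 13,
and  1*x = x (identity), k*l = l*k (commutative).
Pairwise Nim products:
  8 * 2 = 12
XOR them: 12 = 12.
Result: 8 * 2 = 12 (in Nim).

12


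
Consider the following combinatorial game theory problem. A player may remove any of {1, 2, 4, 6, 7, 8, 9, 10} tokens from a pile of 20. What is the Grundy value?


The subtraction set is S = {1, 2, 4, 6, 7, 8, 9, 10}.
G(k) = mex{ G(k - s) : s in S, s <= k }. We compute iteratively: G(0) = 0.
G(1) = mex({0}) = 1
G(2) = mex({0, 1}) = 2
G(3) = mex({1, 2}) = 0
G(4) = mex({0, 2}) = 1
G(5) = mex({0, 1}) = 2
G(6) = mex({0, 1, 2}) = 3
G(7) = mex({0, 1, 2, 3}) = 4
G(8) = mex({0, 1, 2, 3, 4}) = 5
G(9) = mex({0, 1, 2, 4, 5}) = 3
G(10) = mex({0, 1, 2, 3, 5}) = 4
G(11) = mex({0, 1, 2, 3, 4}) = 5
G(12) = mex({0, 1, 2, 3, 4, 5}) = 6
G(13) = mex({0, 1, 2, 3, 4, 5, 6}) = 7
G(14) = mex({1, 2, 3, 4, 5, 6, 7}) = 0
G(15) = mex({0, 2, 3, 4, 5, 7}) = 1
G(16) = mex({0, 1, 3, 4, 5, 6}) = 2
G(17) = mex({1, 2, 3, 4, 5, 7}) = 0
G(18) = mex({0, 2, 3, 4, 5, 6}) = 1
G(19) = mex({0, 1, 3, 4, 5, 6, 7}) = 2
G(20) = mex({0, 1, 2, 4, 5, 6, 7}) = 3
Therefore G(20) = 3.

3


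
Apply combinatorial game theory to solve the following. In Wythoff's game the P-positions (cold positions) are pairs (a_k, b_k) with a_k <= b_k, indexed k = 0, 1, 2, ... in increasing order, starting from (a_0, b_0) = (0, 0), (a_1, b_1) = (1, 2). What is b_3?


By Wythoff's theorem, a_k = floor(k * phi) and b_k = floor(k * phi^2) = a_k + k, where phi = (1 + sqrt(5))/2 is the golden ratio.
phi = (1 + sqrt(5))/2 = 1.618034
phi^2 = phi + 1 = 2.618034
k = 3
k * phi^2 = 3 * 2.618034 = 7.854102
b_3 = floor(k * phi^2) = 7 (check: a_3 + k = 4 + 3 = 7)

7


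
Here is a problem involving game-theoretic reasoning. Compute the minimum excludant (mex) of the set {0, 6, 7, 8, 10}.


Set = {0, 6, 7, 8, 10}
0 is in the set.
1 is NOT in the set. This is the mex.
mex = 1

1


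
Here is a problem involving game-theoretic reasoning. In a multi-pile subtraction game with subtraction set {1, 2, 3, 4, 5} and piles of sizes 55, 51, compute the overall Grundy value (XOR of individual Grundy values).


Subtraction set: {1, 2, 3, 4, 5}
For this subtraction set, G(n) = n mod 6 (period = max + 1 = 6).
Pile 1 (size 55): G(55) = 55 mod 6 = 1
Pile 2 (size 51): G(51) = 51 mod 6 = 3
Total Grundy value = XOR of all: 1 XOR 3 = 2

2


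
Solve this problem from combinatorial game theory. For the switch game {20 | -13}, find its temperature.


The game is {20 | -13}, a switch {a | b} with numbers a > b.
Cooling {a | b} by t gives {a - t | b + t}, which stops being hot when a - t = b + t, i.e. at t = (a - b)/2. So the temperature of a switch is (a - b)/2.
Temperature = (Left option - Right option) / 2
= (20 - (-13)) / 2
= 33 / 2
= 33/2

33/2


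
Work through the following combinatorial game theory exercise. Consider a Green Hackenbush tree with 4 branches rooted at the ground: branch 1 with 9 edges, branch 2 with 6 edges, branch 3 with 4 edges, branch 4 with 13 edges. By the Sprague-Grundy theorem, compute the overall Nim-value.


The tree has 4 branches from the ground vertex.
In Green Hackenbush, the Nim-value of a simple path of length k is k.
Branch 1: length 9, Nim-value = 9
Branch 2: length 6, Nim-value = 6
Branch 3: length 4, Nim-value = 4
Branch 4: length 13, Nim-value = 13
Total Nim-value = XOR of all branch values:
0 XOR 9 = 9
9 XOR 6 = 15
15 XOR 4 = 11
11 XOR 13 = 6
Nim-value of the tree = 6

6


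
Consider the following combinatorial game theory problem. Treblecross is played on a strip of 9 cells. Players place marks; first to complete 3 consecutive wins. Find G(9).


Treblecross: place X on empty cells; 3-in-a-row wins.
Playing within two cells of an existing X lets the opponent win at once, so sensible play treats the cells i-2..i+2 around each X as dead. The player left with no safe cell loses, so this is a normal-play take-away game on strips of safe cells.
Placing X at cell i (0-indexed) of a strip of k safe cells leaves independent strips of sizes max(0, i-2) and max(0, k-i-3). Hence G(k) = mex{ G(max(0,i-2)) XOR G(max(0,k-i-3)) : 0 <= i < k }, with G(0) = 0.
G(1): splits (0,0):0^0=0 -> mex({0}) = 1
G(2): splits (0,0):0^0=0 -> mex({0}) = 1
G(3): splits (0,0):0^0=0 -> mex({0}) = 1
G(4): splits (0,1):0^1=1 (0,0):0^0=0 -> mex({0, 1}) = 2
G(5): splits (0,2):0^1=1 (0,1):0^1=1 (0,0):0^0=0 -> mex({0, 1}) = 2
G(6) = mex({1}) = 0
G(7) = mex({0, 1, 2}) = 3
G(8) = mex({0, 1, 2}) = 3
G(9) = mex({0, 2}) = 1
Therefore G(9) = 1.

1


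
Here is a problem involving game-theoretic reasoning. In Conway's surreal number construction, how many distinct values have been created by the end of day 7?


Day 0: {|} = 0 is born. Count = 1.
Day n: the number of surreal numbers born by day n is 2^(n+1) - 1.
By day 0: 2^1 - 1 = 1
By day 1: 2^2 - 1 = 3
By day 2: 2^3 - 1 = 7
By day 3: 2^4 - 1 = 15
By day 4: 2^5 - 1 = 31
By day 5: 2^6 - 1 = 63
By day 6: 2^7 - 1 = 127
By day 7: 2^8 - 1 = 255
By day 7: 255 surreal numbers.

255


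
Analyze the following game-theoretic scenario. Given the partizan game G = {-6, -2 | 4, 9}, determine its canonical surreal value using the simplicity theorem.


Left options: {-6, -2}, max = -2
Right options: {4, 9}, min = 4
All options are numbers and max(Left) < min(Right), so by the simplicity theorem the value is the simplest (earliest-born) number strictly between -2 and 4.
Integers -1 through 3 all lie strictly between -2 and 4.
Among integers, the simplest (lowest birthday = smallest |n|; 0 is born on day 0, +-n on day n) is 0.
No non-integer in the interval can be simpler: if x is a non-integer in the interval, then floor(x) or ceil(x) also lies in the interval (the interval contains an integer), and both are proper prefixes of x's sign expansion, i.e. born earlier. So the game value is 0.
Game value = 0

0


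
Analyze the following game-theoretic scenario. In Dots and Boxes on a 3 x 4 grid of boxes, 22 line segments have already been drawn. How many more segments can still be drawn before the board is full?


Grid: 3 x 4 boxes, i.e. 4 rows and 5 columns of dots.
Horizontal edges: (rows + 1) * cols = 4 * 4 = 16
Vertical edges: rows * (cols + 1) = 3 * 5 = 15
Total edges: 16 + 15 = 31
Edges drawn: 22
Remaining: 31 - 22 = 9

9


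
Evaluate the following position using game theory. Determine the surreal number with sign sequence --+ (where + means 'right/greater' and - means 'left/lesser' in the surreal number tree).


Sign expansion: --+
Rule: track bounds (lo, hi), initially (-inf, +inf). On '+', the current value becomes lo and we move to the simplest number in (value, hi): value + 1 if hi = +inf, otherwise the midpoint (value + hi)/2. On '-', the current value becomes hi and we move to value - 1 if lo = -inf, otherwise the midpoint (lo + value)/2.
Start at 0.
Step 1: sign = -, move left. Bounds: (-inf, 0). Value = -1
Step 2: sign = -, move left. Bounds: (-inf, -1). Value = -2
Step 3: sign = +, move right. Bounds: (-2, -1). Value = -3/2
The surreal number with sign expansion --+ is -3/2.

-3/2


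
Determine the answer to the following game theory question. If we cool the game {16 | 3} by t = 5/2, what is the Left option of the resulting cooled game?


Original game: {16 | 3} (a switch {a | b} with a > b).
Cooling by t (for t below the temperature (a - b)/2 = 13/2) taxes each move by t: {a | b} cooled by t is {a - t | b + t}.
Cooling amount: t = 5/2
Cooled Left option: 16 - 5/2 = 27/2
Cooled Right option: 3 + 5/2 = 11/2
Cooled game: {27/2 | 11/2}
Left option = 27/2

27/2


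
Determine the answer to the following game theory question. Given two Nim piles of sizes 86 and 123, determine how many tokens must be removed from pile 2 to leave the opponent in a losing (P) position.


Piles: 86 and 123
Current XOR: 86 XOR 123 = 45 (non-zero, so this is an N-position).
To make the XOR zero, we need to find a move that balances the piles.
For pile 2 (size 123): target = 123 XOR 45 = 86
We reduce pile 2 from 123 to 86.
Tokens removed: 123 - 86 = 37
Verification: 86 XOR 86 = 0

37


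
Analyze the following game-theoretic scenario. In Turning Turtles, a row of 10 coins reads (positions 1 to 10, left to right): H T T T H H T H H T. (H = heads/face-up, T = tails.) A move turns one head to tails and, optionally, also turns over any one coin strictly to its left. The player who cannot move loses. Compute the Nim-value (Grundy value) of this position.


Coins: H T T T H H T H H T
Key fact: a single head at position k behaves exactly like a Nim heap of size k (turning it to T and optionally flipping a coin at j < k corresponds to moving the heap from k to j, or to 0), and heads combine as a disjunctive sum (two heads at the same place would cancel, matching j XOR j = 0). So the Nim-value is the XOR of the 1-indexed positions of the heads.
Face-up positions (1-indexed): [1, 5, 6, 8, 9]
XOR 0 with 1: 0 XOR 1 = 1
XOR 1 with 5: 1 XOR 5 = 4
XOR 4 with 6: 4 XOR 6 = 2
XOR 2 with 8: 2 XOR 8 = 10
XOR 10 with 9: 10 XOR 9 = 3
Nim-value = 3

3


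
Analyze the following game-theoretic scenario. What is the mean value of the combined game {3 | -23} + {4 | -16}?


G1 = {3 | -23}, G2 = {4 | -16}
Each is a switch {a | b} with numbers a > b; its mean value is (a + b)/2, and mean value is additive over game sums: m(G1 + G2) = m(G1) + m(G2).
Mean of G1 = (3 + (-23))/2 = -20/2 = -10
Mean of G2 = (4 + (-16))/2 = -12/2 = -6
Mean of G1 + G2 = -10 + -6 = -16

-16


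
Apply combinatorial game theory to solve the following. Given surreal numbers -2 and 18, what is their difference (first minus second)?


x = -2, y = 18
x - y = -2 - 18 = -20

-20


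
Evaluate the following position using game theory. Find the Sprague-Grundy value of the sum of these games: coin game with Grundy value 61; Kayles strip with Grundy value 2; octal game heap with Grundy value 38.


By the Sprague-Grundy theorem, the Grundy value of a sum of games is the XOR of individual Grundy values.
coin game: Grundy value = 61. Running XOR: 0 XOR 61 = 61
Kayles strip: Grundy value = 2. Running XOR: 61 XOR 2 = 63
octal game heap: Grundy value = 38. Running XOR: 63 XOR 38 = 25
The combined Grundy value is 25.

25


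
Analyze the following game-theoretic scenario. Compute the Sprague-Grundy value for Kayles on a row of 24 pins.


Kayles: a move removes 1 or 2 adjacent pins from a contiguous row.
Removing pins from a row of k leaves two independent rows (a, b) with a + b = k - 1 (one pin) or a + b = k - 2 (two pins); an end removal gives a = 0.
By Sprague-Grundy, G(k) = mex{ G(a) XOR G(b) } over all these splits. G(0) = 0.
G(1): splits (0,0):0^0=0 -> mex({0}) = 1
G(2): splits (0,1):0^1=1 (0,0):0^0=0 -> mex({0, 1}) = 2
G(3): splits (0,2):0^2=2 (1,1):1^1=0 (0,1):0^1=1 -> mex({0, 1, 2}) = 3
G(4): splits (0,3):0^3=3 (1,2):1^2=3 (0,2):0^2=2 (1,1):1^1=0 -> mex({0, 2, 3}) = 1
G(5): splits (0,4):0^1=1 (1,3):1^3=2 (2,2):2^2=0 (0,3):0^3=3 (1,2):1^2=3 -> mex({0, 1, 2, 3}) = 4
G(6) = mex({0, 1, 2, 4}) = 3
G(7) = mex({0, 1, 3, 4, 5}) = 2
G(8) = mex({0, 2, 3, 5, 6}) = 1
G(9) = mex({0, 1, 2, 3, 6, 7}) = 4
G(10) = mex({0, 1, 3, 4, 5, 7}) = 2
G(11) = mex({0, 1, 2, 3, 4, 5}) = 6
G(12) = mex({0, 1, 2, 3, 5, 6, 7}) = 4
G(13) = mex({0, 2, 3, 4, 6, 7}) = 1
G(14) = mex({0, 1, 4, 5, 6, 7}) = 2
G(15) = mex({0, 1, 2, 3, 4, 5, 6}) = 7
G(16) = mex({0, 2, 3, 5, 6, 7}) = 1
G(17) = mex({0, 1, 2, 3, 5, 6, 7}) = 4
G(18) = mex({0, 1, 2, 4, 5, 6}) = 3
G(19) = mex({0, 1, 3, 4, 5, 7}) = 2
G(20) = mex({0, 2, 3, 4, 5, 6, 7}) = 1
G(21) = mex({0, 1, 2, 3, 5, 6, 7}) = 4
G(22) = mex({0, 1, 2, 3, 4, 5, 7}) = 6
G(23) = mex({0, 1, 2, 3, 4, 5, 6}) = 7
G(24) = mex({0, 1, 2, 3, 5, 6, 7}) = 4
Therefore G(24) = 4.

4


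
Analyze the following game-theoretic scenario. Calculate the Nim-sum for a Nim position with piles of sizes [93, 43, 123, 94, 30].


We need the XOR (exclusive or) of all pile sizes.
After XOR-ing pile 1 (size 93): 0 XOR 93 = 93
After XOR-ing pile 2 (size 43): 93 XOR 43 = 118
After XOR-ing pile 3 (size 123): 118 XOR 123 = 13
After XOR-ing pile 4 (size 94): 13 XOR 94 = 83
After XOR-ing pile 5 (size 30): 83 XOR 30 = 77
The Nim-value of this position is 77.

77


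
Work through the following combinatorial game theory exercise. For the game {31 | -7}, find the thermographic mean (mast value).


Game = {31 | -7}, a switch {a | b} with numbers a > b.
Its thermograph has left wall a - t and right wall b + t, which meet at t = (a - b)/2, where both equal (a + b)/2. So the mast (mean value) is at (a + b)/2.
Mean = (31 + (-7))/2 = 24/2 = 12

12


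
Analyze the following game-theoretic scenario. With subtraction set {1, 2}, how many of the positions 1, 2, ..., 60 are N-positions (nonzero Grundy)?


Subtraction set S = {1, 2}, so G(n) = n mod 3.
G(n) = 0 when n is a multiple of 3.
Multiples of 3 in [1, 60]: 20
N-positions (nonzero Grundy) = 60 - 20 = 40

40


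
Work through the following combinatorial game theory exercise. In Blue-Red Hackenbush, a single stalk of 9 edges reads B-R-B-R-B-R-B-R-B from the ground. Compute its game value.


Edges (from ground): B-R-B-R-B-R-B-R-B
By Berlekamp's sign-expansion rule, a Blue-Red Hackenbush stalk has the value of the surreal number whose sign sequence is the edge sequence with B -> + and R -> -.
Sign sequence: +-+-+-+-+
Trace the sign expansion in the surreal number tree, starting from 0:
Edge 1: B (sign +) -> bounds (0, +inf), value = 1
Edge 2: R (sign -) -> bounds (0, 1), value = 1/2
Edge 3: B (sign +) -> bounds (1/2, 1), value = 3/4
Edge 4: R (sign -) -> bounds (1/2, 3/4), value = 5/8
Edge 5: B (sign +) -> bounds (5/8, 3/4), value = 11/16
Edge 6: R (sign -) -> bounds (5/8, 11/16), value = 21/32
Edge 7: B (sign +) -> bounds (21/32, 11/16), value = 43/64
Edge 8: R (sign -) -> bounds (21/32, 43/64), value = 85/128
Edge 9: B (sign +) -> bounds (85/128, 43/64), value = 171/256
Game value = 171/256

171/256


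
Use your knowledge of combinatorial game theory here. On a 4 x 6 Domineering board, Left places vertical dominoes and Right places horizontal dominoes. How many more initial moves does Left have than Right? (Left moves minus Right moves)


Board is 4 x 6 (rows x cols).
Left (vertical) placements: (rows-1) * cols = 3 * 6 = 18
Right (horizontal) placements: rows * (cols-1) = 4 * 5 = 20
Advantage = Left - Right = 18 - 20 = -2

-2


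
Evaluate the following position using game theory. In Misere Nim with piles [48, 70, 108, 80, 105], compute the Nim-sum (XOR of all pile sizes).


We need the XOR (exclusive or) of all pile sizes.
After XOR-ing pile 1 (size 48): 0 XOR 48 = 48
After XOR-ing pile 2 (size 70): 48 XOR 70 = 118
After XOR-ing pile 3 (size 108): 118 XOR 108 = 26
After XOR-ing pile 4 (size 80): 26 XOR 80 = 74
After XOR-ing pile 5 (size 105): 74 XOR 105 = 35
The Nim-value of this position is 35.

35


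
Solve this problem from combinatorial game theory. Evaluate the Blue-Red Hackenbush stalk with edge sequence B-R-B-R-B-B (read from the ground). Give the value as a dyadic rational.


Edges (from ground): B-R-B-R-B-B
By Berlekamp's sign-expansion rule, a Blue-Red Hackenbush stalk has the value of the surreal number whose sign sequence is the edge sequence with B -> + and R -> -.
Sign sequence: +-+-++
Trace the sign expansion in the surreal number tree, starting from 0:
Edge 1: B (sign +) -> bounds (0, +inf), value = 1
Edge 2: R (sign -) -> bounds (0, 1), value = 1/2
Edge 3: B (sign +) -> bounds (1/2, 1), value = 3/4
Edge 4: R (sign -) -> bounds (1/2, 3/4), value = 5/8
Edge 5: B (sign +) -> bounds (5/8, 3/4), value = 11/16
Edge 6: B (sign +) -> bounds (11/16, 3/4), value = 23/32
Game value = 23/32

23/32


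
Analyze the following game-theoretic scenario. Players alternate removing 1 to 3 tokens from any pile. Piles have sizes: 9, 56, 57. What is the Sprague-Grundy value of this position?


Subtraction set: {1, 2, 3}
For this subtraction set, G(n) = n mod 4 (period = max + 1 = 4).
Pile 1 (size 9): G(9) = 9 mod 4 = 1
Pile 2 (size 56): G(56) = 56 mod 4 = 0
Pile 3 (size 57): G(57) = 57 mod 4 = 1
Total Grundy value = XOR of all: 1 XOR 0 XOR 1 = 0

0


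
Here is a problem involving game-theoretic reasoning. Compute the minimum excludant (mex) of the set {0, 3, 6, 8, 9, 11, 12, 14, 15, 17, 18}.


Set = {0, 3, 6, 8, 9, 11, 12, 14, 15, 17, 18}
0 is in the set.
1 is NOT in the set. This is the mex.
mex = 1

1


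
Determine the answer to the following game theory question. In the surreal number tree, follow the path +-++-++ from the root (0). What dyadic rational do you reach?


Sign expansion: +-++-++
Rule: track bounds (lo, hi), initially (-inf, +inf). On '+', the current value becomes lo and we move to the simplest number in (value, hi): value + 1 if hi = +inf, otherwise the midpoint (value + hi)/2. On '-', the current value becomes hi and we move to value - 1 if lo = -inf, otherwise the midpoint (lo + value)/2.
Start at 0.
Step 1: sign = +, move right. Bounds: (0, +inf). Value = 1
Step 2: sign = -, move left. Bounds: (0, 1). Value = 1/2
Step 3: sign = +, move right. Bounds: (1/2, 1). Value = 3/4
Step 4: sign = +, move right. Bounds: (3/4, 1). Value = 7/8
Step 5: sign = -, move left. Bounds: (3/4, 7/8). Value = 13/16
Step 6: sign = +, move right. Bounds: (13/16, 7/8). Value = 27/32
Step 7: sign = +, move right. Bounds: (27/32, 7/8). Value = 55/64
The surreal number with sign expansion +-++-++ is 55/64.

55/64


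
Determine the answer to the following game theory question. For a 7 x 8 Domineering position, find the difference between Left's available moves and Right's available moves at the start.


Board is 7 x 8 (rows x cols).
Left (vertical) placements: (rows-1) * cols = 6 * 8 = 48
Right (horizontal) placements: rows * (cols-1) = 7 * 7 = 49
Advantage = Left - Right = 48 - 49 = -1

-1


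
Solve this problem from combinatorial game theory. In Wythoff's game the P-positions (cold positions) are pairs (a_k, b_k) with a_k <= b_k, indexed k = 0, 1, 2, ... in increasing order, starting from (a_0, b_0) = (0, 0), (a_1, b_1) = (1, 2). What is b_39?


By Wythoff's theorem, a_k = floor(k * phi) and b_k = floor(k * phi^2) = a_k + k, where phi = (1 + sqrt(5))/2 is the golden ratio.
phi = (1 + sqrt(5))/2 = 1.618034
phi^2 = phi + 1 = 2.618034
k = 39
k * phi^2 = 39 * 2.618034 = 102.103326
b_39 = floor(k * phi^2) = 102 (check: a_39 + k = 63 + 39 = 102)

102


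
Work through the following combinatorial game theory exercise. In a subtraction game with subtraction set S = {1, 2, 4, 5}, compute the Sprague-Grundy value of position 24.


The subtraction set is S = {1, 2, 4, 5}.
G(k) = mex{ G(k - s) : s in S, s <= k }. We compute iteratively: G(0) = 0.
G(1) = mex({0}) = 1
G(2) = mex({0, 1}) = 2
G(3) = mex({1, 2}) = 0
G(4) = mex({0, 2}) = 1
G(5) = mex({0, 1}) = 2
G(6) = mex({1, 2}) = 0
G(7) = mex({0, 2}) = 1
Observe that G(3)..G(7) = 0, 1, 2, 0, 1 repeats G(0)..G(4) = 0, 1, 2, 0, 1.
For k >= max(S) = 5, G(k) is determined by the previous 5 values G(k-5)..G(k-1); a window of 5 consecutive values has recurred shifted by 3, so by induction G(k + 3) = G(k) for all k >= 0: the sequence is periodic from the start with period 3.
One period: G(0..2) = 0, 1, 2.
24 mod 3 = 0, so G(24) = G(0) = 0.

0


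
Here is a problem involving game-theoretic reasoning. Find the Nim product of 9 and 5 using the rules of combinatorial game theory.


Nim multiplication is bilinear over XOR: (u XOR v) * w = (u*w) XOR (v*w).
So we split each operand into its bit components and XOR the pairwise Nim products.
9 = 1 + 8 (as XOR of powers of 2).
5 = 1 + 4 (as XOR of powers of 2).
Using the standard Nim-product table on single bits:
  2*2 = 3,   2*4 = 8,   2*8 = 12,
  4*4 = 6,   4*8 = 11,  8*8 = 13,
and  1*x = x (identity), k*l = l*k (commutative).
Pairwise Nim products:
  1 * 1 = 1
  1 * 4 = 4
  8 * 1 = 8
  8 * 4 = 11
XOR them: 1 XOR 4 XOR 8 XOR 11 = 6.
Result: 9 * 5 = 6 (in Nim).

6


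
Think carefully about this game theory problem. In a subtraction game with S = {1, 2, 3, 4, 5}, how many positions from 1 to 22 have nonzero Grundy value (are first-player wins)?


Subtraction set S = {1, 2, 3, 4, 5}, so G(n) = n mod 6.
G(n) = 0 when n is a multiple of 6.
Multiples of 6 in [1, 22]: 3
N-positions (nonzero Grundy) = 22 - 3 = 19

19


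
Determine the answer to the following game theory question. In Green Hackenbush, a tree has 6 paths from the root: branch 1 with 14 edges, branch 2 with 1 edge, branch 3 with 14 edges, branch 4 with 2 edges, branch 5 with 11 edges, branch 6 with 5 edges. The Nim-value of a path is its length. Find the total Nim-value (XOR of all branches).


The tree has 6 branches from the ground vertex.
In Green Hackenbush, the Nim-value of a simple path of length k is k.
Branch 1: length 14, Nim-value = 14
Branch 2: length 1, Nim-value = 1
Branch 3: length 14, Nim-value = 14
Branch 4: length 2, Nim-value = 2
Branch 5: length 11, Nim-value = 11
Branch 6: length 5, Nim-value = 5
Total Nim-value = XOR of all branch values:
0 XOR 14 = 14
14 XOR 1 = 15
15 XOR 14 = 1
1 XOR 2 = 3
3 XOR 11 = 8
8 XOR 5 = 13
Nim-value of the tree = 13

13


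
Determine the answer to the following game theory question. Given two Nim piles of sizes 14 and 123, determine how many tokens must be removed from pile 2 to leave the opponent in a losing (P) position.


Piles: 14 and 123
Current XOR: 14 XOR 123 = 117 (non-zero, so this is an N-position).
To make the XOR zero, we need to find a move that balances the piles.
For pile 2 (size 123): target = 123 XOR 117 = 14
We reduce pile 2 from 123 to 14.
Tokens removed: 123 - 14 = 109
Verification: 14 XOR 14 = 0

109


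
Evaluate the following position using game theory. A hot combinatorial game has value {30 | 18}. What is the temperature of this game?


The game is {30 | 18}, a switch {a | b} with numbers a > b.
Cooling {a | b} by t gives {a - t | b + t}, which stops being hot when a - t = b + t, i.e. at t = (a - b)/2. So the temperature of a switch is (a - b)/2.
Temperature = (Left option - Right option) / 2
= (30 - (18)) / 2
= 12 / 2
= 6

6


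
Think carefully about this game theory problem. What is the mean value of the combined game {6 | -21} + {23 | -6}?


G1 = {6 | -21}, G2 = {23 | -6}
Each is a switch {a | b} with numbers a > b; its mean value is (a + b)/2, and mean value is additive over game sums: m(G1 + G2) = m(G1) + m(G2).
Mean of G1 = (6 + (-21))/2 = -15/2 = -15/2
Mean of G2 = (23 + (-6))/2 = 17/2 = 17/2
Mean of G1 + G2 = -15/2 + 17/2 = 1

1


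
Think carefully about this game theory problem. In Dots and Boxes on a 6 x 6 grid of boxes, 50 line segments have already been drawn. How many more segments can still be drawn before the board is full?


Grid: 6 x 6 boxes, i.e. 7 rows and 7 columns of dots.
Horizontal edges: (rows + 1) * cols = 7 * 6 = 42
Vertical edges: rows * (cols + 1) = 6 * 7 = 42
Total edges: 42 + 42 = 84
Edges drawn: 50
Remaining: 84 - 50 = 34

34


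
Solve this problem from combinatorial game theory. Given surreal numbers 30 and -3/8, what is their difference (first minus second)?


x = 30, y = -3/8
Converting to common denominator: 8
x = 240/8, y = -3/8
x - y = 30 - -3/8 = 243/8

243/8


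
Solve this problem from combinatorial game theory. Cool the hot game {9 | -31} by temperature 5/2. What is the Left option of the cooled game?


Original game: {9 | -31} (a switch {a | b} with a > b).
Cooling by t (for t below the temperature (a - b)/2 = 20) taxes each move by t: {a | b} cooled by t is {a - t | b + t}.
Cooling amount: t = 5/2
Cooled Left option: 9 - 5/2 = 13/2
Cooled Right option: -31 + 5/2 = -57/2
Cooled game: {13/2 | -57/2}
Left option = 13/2

13/2


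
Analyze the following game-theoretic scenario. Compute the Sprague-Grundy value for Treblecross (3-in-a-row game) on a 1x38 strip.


Treblecross: place X on empty cells; 3-in-a-row wins.
Playing within two cells of an existing X lets the opponent win at once, so sensible play treats the cells i-2..i+2 around each X as dead. The player left with no safe cell loses, so this is a normal-play take-away game on strips of safe cells.
Placing X at cell i (0-indexed) of a strip of k safe cells leaves independent strips of sizes max(0, i-2) and max(0, k-i-3). Hence G(k) = mex{ G(max(0,i-2)) XOR G(max(0,k-i-3)) : 0 <= i < k }, with G(0) = 0.
G(1): splits (0,0):0^0=0 -> mex({0}) = 1
G(2): splits (0,0):0^0=0 -> mex({0}) = 1
G(3): splits (0,0):0^0=0 -> mex({0}) = 1
G(4): splits (0,1):0^1=1 (0,0):0^0=0 -> mex({0, 1}) = 2
G(5): splits (0,2):0^1=1 (0,1):0^1=1 (0,0):0^0=0 -> mex({0, 1}) = 2
G(6) = mex({1}) = 0
G(7) = mex({0, 1, 2}) = 3
G(8) = mex({0, 1, 2}) = 3
G(9) = mex({0, 2}) = 1
G(10) = mex({0, 2, 3}) = 1
G(11) = mex({0, 3}) = 1
G(12) = mex({1, 3}) = 0
G(13) = mex({0, 1, 2, 3}) = 4
G(14) = mex({0, 1, 2}) = 3
G(15) = mex({0, 1, 2}) = 3
G(16) = mex({0, 1, 2, 4}) = 3
G(17) = mex({0, 1, 3, 4}) = 2
G(18) = mex({0, 1, 3, 4}) = 2
G(19) = mex({0, 1, 3, 5}) = 2
G(20) = mex({0, 1, 2, 3, 5}) = 4
G(21) = mex({0, 1, 2, 3, 5}) = 4
G(22) = mex({1, 2, 6}) = 0
G(23) = mex({0, 1, 2, 3, 4, 6}) = 5
G(24) = mex({0, 1, 2, 3, 4}) = 5
G(25) = mex({0, 1, 3, 4, 7}) = 2
G(26) = mex({0, 1, 3, 4, 5, 7}) = 2
G(27) = mex({0, 1, 3, 5}) = 2
G(28) = mex({0, 1, 2, 5}) = 3
G(29) = mex({0, 1, 2, 4, 5, 6}) = 3
G(30) = mex({1, 2, 4, 6}) = 0
G(31) = mex({0, 1, 2, 3, 4, 6}) = 5
G(32) = mex({1, 2, 3, 4, 7}) = 0
G(33) = mex({0, 3, 7}) = 1
G(34) = mex({0, 2, 3, 5, 7}) = 1
G(35) = mex({0, 2, 3, 5, 6}) = 1
G(36) = mex({0, 1, 2, 5, 6}) = 3
G(37) = mex({0, 1, 2, 4, 5, 6}) = 3
G(38) = mex({0, 1, 2, 4}) = 3
Therefore G(38) = 3.

3
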